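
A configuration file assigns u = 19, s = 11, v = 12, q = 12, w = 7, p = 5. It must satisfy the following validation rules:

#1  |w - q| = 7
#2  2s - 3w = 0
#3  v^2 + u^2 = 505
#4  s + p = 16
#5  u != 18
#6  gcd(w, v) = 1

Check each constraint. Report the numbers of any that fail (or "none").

The assignment fails constraints 1 and 2.

#1 |7 - 12| = 5, not 7  false
#2 2s - 3w = 2(11) - 3(7) = 1, not 0  false
#3 v^2 + u^2 = 12^2 + 19^2 = 144 + 361 = 505  true
#4 s + p = 11 + 5 = 16  true
#5 u = 19, and 19 ≠ 18  true
#6 gcd(7, 12) = 1  true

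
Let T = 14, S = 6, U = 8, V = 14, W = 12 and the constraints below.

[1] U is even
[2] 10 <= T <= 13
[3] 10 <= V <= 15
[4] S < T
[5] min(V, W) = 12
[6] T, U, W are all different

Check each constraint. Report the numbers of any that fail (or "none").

Constraint 2 is violated.

[1] U = 8 is even — holds.
[2] T = 14 is outside [10, 13] — does not hold.
[3] V = 14 lies in [10, 15] — holds.
[4] S = 6, T = 14; 6 < 14 — holds.
[5] min(14, 12) = 12 — holds.
[6] values 14, 8, 12 are pairwise distinct — holds.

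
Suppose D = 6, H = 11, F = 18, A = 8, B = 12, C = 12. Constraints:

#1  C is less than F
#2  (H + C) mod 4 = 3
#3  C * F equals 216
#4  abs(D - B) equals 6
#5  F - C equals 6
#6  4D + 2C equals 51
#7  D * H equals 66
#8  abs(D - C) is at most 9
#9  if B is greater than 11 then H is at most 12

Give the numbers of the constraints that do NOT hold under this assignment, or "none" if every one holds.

Constraint 6 is violated.

#1 C = 12, F = 18; 12 < 18 — holds.
#2 H + C = 23; 23 mod 4 = 3 — holds.
#3 C * F = 12 * 18 = 216 — holds.
#4 abs(6 - 12) = 6 — holds.
#5 F - C = 18 - 12 = 6 — holds.
#6 4D + 2C = 4(6) + 2(12) = 48, not 51 — does not hold.
#7 D * H = 6 * 11 = 66 — holds.
#8 abs(6 - 12) = 6; 6 ≤ 9 — holds.
#9 B = 12 > 11, so we need H ≤ 12; H = 11 ≤ 12 — holds.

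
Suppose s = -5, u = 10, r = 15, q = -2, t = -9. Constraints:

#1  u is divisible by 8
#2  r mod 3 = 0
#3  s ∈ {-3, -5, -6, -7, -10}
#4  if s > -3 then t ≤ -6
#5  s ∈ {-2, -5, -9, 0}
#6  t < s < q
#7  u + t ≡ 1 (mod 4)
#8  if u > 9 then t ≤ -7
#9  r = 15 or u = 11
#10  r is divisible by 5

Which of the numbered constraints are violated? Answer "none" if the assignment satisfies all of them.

No — constraint 1 is not satisfied.

#1 10 = 8×1 + 2, so 8 does not divide 10  ✗
#2 15 mod 3 = 0  ✓
#3 s = -5 is in {-3, -5, -6, -7, -10}  ✓
#4 s = -5, not > -3; antecedent false, conditional vacuously true  ✓
#5 s = -5 is in {-2, -5, -9, 0}  ✓
#6 values -9 < -5 < -2  ✓
#7 u + t = 1; 1 mod 4 = 1  ✓
#8 u = 10 > 9, so we need t ≤ -7; t = -9 ≤ -7  ✓
#9 r = 15 = 15 (first disjunct)  ✓
#10 15 / 5 = 3, so 5 divides 15  ✓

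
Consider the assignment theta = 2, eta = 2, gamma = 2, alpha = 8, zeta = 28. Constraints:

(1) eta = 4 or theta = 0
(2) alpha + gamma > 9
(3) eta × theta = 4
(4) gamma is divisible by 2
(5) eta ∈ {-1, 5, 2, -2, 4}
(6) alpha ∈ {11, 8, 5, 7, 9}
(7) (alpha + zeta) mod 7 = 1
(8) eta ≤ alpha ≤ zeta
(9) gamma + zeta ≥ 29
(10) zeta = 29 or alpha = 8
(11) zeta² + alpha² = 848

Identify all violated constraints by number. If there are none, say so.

Constraint 1 does not hold.

(1) eta = 2 ≠ 4 and theta = 2 ≠ 0; both disjuncts false — violated.
(2) alpha + gamma = 8 + 2 = 10; 10 > 9 — satisfied.
(3) eta × theta = 2 × 2 = 4 — satisfied.
(4) 2 / 2 = 1, so 2 divides 2 — satisfied.
(5) eta = 2 is in {-1, 5, 2, -2, 4} — satisfied.
(6) alpha = 8 is in {11, 8, 5, 7, 9} — satisfied.
(7) alpha + zeta = 36; 36 mod 7 = 1 — satisfied.
(8) values 2 ≤ 8 ≤ 28 — satisfied.
(9) gamma + zeta = 2 + 28 = 30; 30 ≥ 29 — satisfied.
(10) zeta = 28 ≠ 29, but alpha = 8 = 8 (second disjunct) — satisfied.
(11) zeta² + alpha² = 28² + 8² = 784 + 64 = 848 — satisfied.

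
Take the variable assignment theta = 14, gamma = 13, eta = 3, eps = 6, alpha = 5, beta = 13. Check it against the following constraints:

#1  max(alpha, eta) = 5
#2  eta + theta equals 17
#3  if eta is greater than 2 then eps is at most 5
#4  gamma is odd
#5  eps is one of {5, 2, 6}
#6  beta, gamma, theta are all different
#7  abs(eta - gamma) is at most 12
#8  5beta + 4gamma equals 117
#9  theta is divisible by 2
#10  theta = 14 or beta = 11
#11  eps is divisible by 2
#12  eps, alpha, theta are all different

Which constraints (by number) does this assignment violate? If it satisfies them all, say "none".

#1 max(5, 3) = 5 — OK.
#2 eta + theta = 3 + 14 = 17 — OK.
#3 eta = 3 > 2, so we need eps ≤ 5; but eps = 6 > 5 — violated.
#4 gamma = 13 is odd — OK.
#5 eps = 6 is in {5, 2, 6} — OK.
#6 beta = gamma = 13, not all different — violated.
#7 abs(3 - 13) = 10; 10 ≤ 12 — OK.
#8 5beta + 4gamma = 5(13) + 4(13) = 117 — OK.
#9 14 / 2 = 7, so 2 divides 14 — OK.
#10 theta = 14 = 14 (first disjunct) — OK.
#11 6 / 2 = 3, so 2 divides 6 — OK.
#12 values 6, 5, 14 are pairwise distinct — OK.

Violated: 3, 6.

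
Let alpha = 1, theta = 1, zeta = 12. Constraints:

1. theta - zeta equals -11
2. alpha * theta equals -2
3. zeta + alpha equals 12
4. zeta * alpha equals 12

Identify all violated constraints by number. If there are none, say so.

Violated: 2 and 3.

1. theta - zeta = 1 - 12 = -11 — OK.
2. alpha * theta = 1 * 1 = 1, not -2 — violated.
3. zeta + alpha = 12 + 1 = 13, not 12 — violated.
4. zeta * alpha = 12 * 1 = 12 — OK.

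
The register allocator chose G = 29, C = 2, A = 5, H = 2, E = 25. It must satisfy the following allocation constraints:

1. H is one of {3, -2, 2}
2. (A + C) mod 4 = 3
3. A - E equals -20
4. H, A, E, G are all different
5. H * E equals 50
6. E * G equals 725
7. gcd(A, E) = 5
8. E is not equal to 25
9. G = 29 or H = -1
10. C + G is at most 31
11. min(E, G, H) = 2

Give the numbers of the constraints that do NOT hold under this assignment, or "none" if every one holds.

1. H = 2 is in {3, -2, 2} — OK.
2. A + C = 7; 7 mod 4 = 3 — OK.
3. A - E = 5 - 25 = -20 — OK.
4. values 2, 5, 25, 29 are pairwise distinct — OK.
5. H * E = 2 * 25 = 50 — OK.
6. E * G = 25 * 29 = 725 — OK.
7. gcd(5, 25) = 5 — OK.
8. E = 25, but 25 is required to differ — violated.
9. G = 29 = 29 (first disjunct) — OK.
10. C + G = 2 + 29 = 31; 31 ≤ 31 — OK.
11. min(25, 29, 2) = 2 — OK.

Constraint 8 does not hold.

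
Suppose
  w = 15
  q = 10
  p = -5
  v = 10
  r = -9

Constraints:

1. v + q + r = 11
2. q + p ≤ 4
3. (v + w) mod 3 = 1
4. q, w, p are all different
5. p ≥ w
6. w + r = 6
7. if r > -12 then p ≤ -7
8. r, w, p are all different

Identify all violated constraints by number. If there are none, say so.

Violated: 2, 5, and 7.

1. v + q + r = 10 + 10 + (-9) = 11 — satisfied.
2. q + p = 10 + (-5) = 5; 5 > 4, bound 4 not met — violated.
3. v + w = 25; 25 mod 3 = 1 — satisfied.
4. values 10, 15, -5 are pairwise distinct — satisfied.
5. p = -5, w = 15; -5 < 15 (want ≥) — violated.
6. w + r = 15 + (-9) = 6 — satisfied.
7. r = -9 > -12, so we need p ≤ -7; but p = -5 > -7 — violated.
8. values -9, 15, -5 are pairwise distinct — satisfied.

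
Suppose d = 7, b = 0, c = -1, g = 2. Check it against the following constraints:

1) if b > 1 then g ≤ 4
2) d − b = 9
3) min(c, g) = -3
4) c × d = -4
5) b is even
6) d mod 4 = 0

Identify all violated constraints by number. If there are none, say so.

Constraints 2, 3, 4, and 6 do not hold.

1) b = 0, not > 1; antecedent false, conditional vacuously true — holds.
2) d − b = 7 − 0 = 7, not 9 — does not hold.
3) min(-1, 2) = -1, not -3 — does not hold.
4) c × d = -1 × 7 = -7, not -4 — does not hold.
5) b = 0 is even — holds.
6) 7 mod 4 = 3, not 0 — does not hold.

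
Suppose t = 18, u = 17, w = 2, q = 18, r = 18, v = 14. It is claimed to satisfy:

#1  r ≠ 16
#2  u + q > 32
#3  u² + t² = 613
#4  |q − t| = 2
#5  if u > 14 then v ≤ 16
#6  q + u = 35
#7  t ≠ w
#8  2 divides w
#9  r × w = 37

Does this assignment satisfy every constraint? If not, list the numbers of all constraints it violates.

#1 r = 18, and 18 ≠ 16  true
#2 u + q = 17 + 18 = 35; 35 > 32  true
#3 u² + t² = 17² + 18² = 289 + 324 = 613  true
#4 |18 − 18| = 0, not 2  false
#5 u = 17 > 14, so we need v ≤ 16; v = 14 ≤ 16  true
#6 q + u = 18 + 17 = 35  true
#7 t = 18, w = 2; distinct  true
#8 2 / 2 = 1, so 2 divides 2  true
#9 r × w = 18 × 2 = 36, not 37  false

Constraints 4 and 9 do not hold.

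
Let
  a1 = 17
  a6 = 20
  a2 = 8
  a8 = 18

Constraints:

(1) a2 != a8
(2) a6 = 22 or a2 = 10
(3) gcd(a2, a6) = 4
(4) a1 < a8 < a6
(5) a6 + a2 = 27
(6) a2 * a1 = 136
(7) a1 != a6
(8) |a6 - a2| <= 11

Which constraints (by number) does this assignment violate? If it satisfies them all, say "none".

(1) a2 = 8, a8 = 18; distinct — holds.
(2) a6 = 20 ≠ 22 and a2 = 8 ≠ 10; both disjuncts false — fails.
(3) gcd(8, 20) = 4 — holds.
(4) values 17 < 18 < 20 — holds.
(5) a6 + a2 = 20 + 8 = 28, not 27 — fails.
(6) a2 * a1 = 8 * 17 = 136 — holds.
(7) a1 = 17, a6 = 20; distinct — holds.
(8) |20 - 8| = 12; 12 > 11, exceeds bound 11 — fails.

Constraints 2, 5, 8 are violated.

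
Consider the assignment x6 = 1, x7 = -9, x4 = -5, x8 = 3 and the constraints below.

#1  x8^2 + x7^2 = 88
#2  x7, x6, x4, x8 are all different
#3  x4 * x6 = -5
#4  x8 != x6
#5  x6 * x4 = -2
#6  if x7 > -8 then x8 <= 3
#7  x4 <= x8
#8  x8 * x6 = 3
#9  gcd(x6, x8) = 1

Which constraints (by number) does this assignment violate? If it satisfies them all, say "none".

#1 x8^2 + x7^2 = 3^2 + (-9)^2 = 9 + 81 = 90, not 88  ✘
#2 values -9, 1, -5, 3 are pairwise distinct  ✔
#3 x4 * x6 = -5 * 1 = -5  ✔
#4 x8 = 3, x6 = 1; distinct  ✔
#5 x6 * x4 = 1 * (-5) = -5, not -2  ✘
#6 x7 = -9, not > -8; antecedent false, conditional vacuously true  ✔
#7 x4 = -5, x8 = 3; -5 ≤ 3  ✔
#8 x8 * x6 = 3 * 1 = 3  ✔
#9 gcd(1, 3) = 1  ✔

No — constraints 1 and 5 are not satisfied.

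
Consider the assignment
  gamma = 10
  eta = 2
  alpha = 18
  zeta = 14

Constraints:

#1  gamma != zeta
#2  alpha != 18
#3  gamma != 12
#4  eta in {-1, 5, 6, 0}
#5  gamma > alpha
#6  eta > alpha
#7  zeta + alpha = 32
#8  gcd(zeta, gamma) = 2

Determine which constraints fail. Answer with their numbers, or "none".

Constraints 2, 4, 5, and 6 are violated.

#1 gamma = 10, zeta = 14; distinct — satisfied.
#2 alpha = 18, but 18 is required to differ — violated.
#3 gamma = 10, and 10 ≠ 12 — satisfied.
#4 eta = 2 is not in {-1, 5, 6, 0} — violated.
#5 gamma = 10, alpha = 18; 10 ≤ 18 (want >) — violated.
#6 eta = 2, alpha = 18; 2 ≤ 18 (want >) — violated.
#7 zeta + alpha = 14 + 18 = 32 — satisfied.
#8 gcd(14, 10) = 2 — satisfied.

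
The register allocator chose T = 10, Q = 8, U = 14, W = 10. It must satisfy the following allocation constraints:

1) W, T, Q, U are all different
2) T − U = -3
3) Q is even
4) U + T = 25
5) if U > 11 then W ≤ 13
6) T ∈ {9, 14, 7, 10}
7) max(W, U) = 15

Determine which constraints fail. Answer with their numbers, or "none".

Constraints 1, 2, 4, 7 are violated.

1) W = T = 10, not all different — fails.
2) T − U = 10 − 14 = -4, not -3 — fails.
3) Q = 8 is even — holds.
4) U + T = 14 + 10 = 24, not 25 — fails.
5) U = 14 > 11, so we need W ≤ 13; W = 10 ≤ 13 — holds.
6) T = 10 is in {9, 14, 7, 10} — holds.
7) max(10, 14) = 14, not 15 — fails.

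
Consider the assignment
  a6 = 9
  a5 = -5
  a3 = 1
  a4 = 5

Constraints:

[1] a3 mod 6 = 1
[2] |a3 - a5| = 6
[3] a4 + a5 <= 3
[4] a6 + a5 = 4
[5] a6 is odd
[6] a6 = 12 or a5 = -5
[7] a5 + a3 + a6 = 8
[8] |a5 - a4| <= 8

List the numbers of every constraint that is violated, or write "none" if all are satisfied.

[1] 1 mod 6 = 1 — satisfied.
[2] |1 - (-5)| = 6 — satisfied.
[3] a4 + a5 = 5 + (-5) = 0; 0 ≤ 3 — satisfied.
[4] a6 + a5 = 9 + (-5) = 4 — satisfied.
[5] a6 = 9 is odd — satisfied.
[6] a6 = 9 ≠ 12, but a5 = -5 = -5 (second disjunct) — satisfied.
[7] a5 + a3 + a6 = -5 + 1 + 9 = 5, not 8 — violated.
[8] |-5 - 5| = 10; 10 > 8, exceeds bound 8 — violated.

Constraints 7, 8 are violated.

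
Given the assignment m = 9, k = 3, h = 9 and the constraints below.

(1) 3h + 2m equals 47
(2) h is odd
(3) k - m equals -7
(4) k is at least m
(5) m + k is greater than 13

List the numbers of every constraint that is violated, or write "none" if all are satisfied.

(1) 3h + 2m = 3(9) + 2(9) = 45, not 47 — does not hold.
(2) h = 9 is odd — holds.
(3) k - m = 3 - 9 = -6, not -7 — does not hold.
(4) k = 3, m = 9; 3 < 9 (want ≥) — does not hold.
(5) m + k = 9 + 3 = 12; 12 ≤ 13, bound 13 not met — does not hold.

Constraints 1, 3, 4, 5 are violated.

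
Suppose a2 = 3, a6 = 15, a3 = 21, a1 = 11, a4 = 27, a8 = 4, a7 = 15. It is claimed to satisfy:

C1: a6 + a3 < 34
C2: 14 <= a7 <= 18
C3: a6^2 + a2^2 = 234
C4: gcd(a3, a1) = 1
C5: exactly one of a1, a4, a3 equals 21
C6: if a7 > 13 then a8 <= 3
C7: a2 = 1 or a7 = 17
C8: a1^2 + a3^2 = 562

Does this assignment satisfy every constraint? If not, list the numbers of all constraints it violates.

Constraints 1, 6, 7 are violated.

C1: a6 + a3 = 15 + 21 = 36; 36 ≥ 34, bound 34 not met — does not hold.
C2: a7 = 15 lies in [14, 18] — holds.
C3: a6^2 + a2^2 = 15^2 + 3^2 = 225 + 9 = 234 — holds.
C4: gcd(21, 11) = 1 — holds.
C5: a1=11, a4=27, a3=21; 1 of them equals 21 — holds.
C6: a7 = 15 > 13, so we need a8 ≤ 3; but a8 = 4 > 3 — does not hold.
C7: a2 = 3 ≠ 1 and a7 = 15 ≠ 17; both disjuncts false — does not hold.
C8: a1^2 + a3^2 = 11^2 + 21^2 = 121 + 441 = 562 — holds.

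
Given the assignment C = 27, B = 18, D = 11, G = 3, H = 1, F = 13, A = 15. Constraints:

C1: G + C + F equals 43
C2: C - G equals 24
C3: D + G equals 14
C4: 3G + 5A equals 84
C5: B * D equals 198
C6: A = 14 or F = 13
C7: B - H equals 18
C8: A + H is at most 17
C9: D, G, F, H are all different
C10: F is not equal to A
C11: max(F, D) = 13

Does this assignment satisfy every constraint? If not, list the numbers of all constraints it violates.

Constraint 7 is violated.

C1: G + C + F = 3 + 27 + 13 = 43  OK
C2: C - G = 27 - 3 = 24  OK
C3: D + G = 11 + 3 = 14  OK
C4: 3G + 5A = 3(3) + 5(15) = 84  OK
C5: B * D = 18 * 11 = 198  OK
C6: A = 15 ≠ 14, but F = 13 = 13 (second disjunct)  OK
C7: B - H = 18 - 1 = 17, not 18  FAIL
C8: A + H = 15 + 1 = 16; 16 ≤ 17  OK
C9: values 11, 3, 13, 1 are pairwise distinct  OK
C10: F = 13, A = 15; distinct  OK
C11: max(13, 11) = 13  OK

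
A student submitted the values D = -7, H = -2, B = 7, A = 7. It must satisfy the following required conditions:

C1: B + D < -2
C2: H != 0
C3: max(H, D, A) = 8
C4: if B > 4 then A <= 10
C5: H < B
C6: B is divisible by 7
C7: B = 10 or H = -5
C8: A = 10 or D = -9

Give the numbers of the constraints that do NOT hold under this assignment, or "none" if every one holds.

C1: B + D = 7 + (-7) = 0; 0 ≥ -2, bound -2 not met — violated.
C2: H = -2, and -2 ≠ 0 — OK.
C3: max(-2, -7, 7) = 7, not 8 — violated.
C4: B = 7 > 4, so we need A ≤ 10; A = 7 ≤ 10 — OK.
C5: H = -2, B = 7; -2 < 7 — OK.
C6: 7 / 7 = 1, so 7 divides 7 — OK.
C7: B = 7 ≠ 10 and H = -2 ≠ -5; both disjuncts false — violated.
C8: A = 7 ≠ 10 and D = -7 ≠ -9; both disjuncts false — violated.

Constraints 1, 3, 7, and 8 are violated.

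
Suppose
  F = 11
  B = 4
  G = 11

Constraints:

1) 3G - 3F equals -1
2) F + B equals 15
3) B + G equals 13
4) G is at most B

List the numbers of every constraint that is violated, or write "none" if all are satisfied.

Violated: 1, 3, 4.

1) 3G - 3F = 3(11) - 3(11) = 0, not -1  fails
2) F + B = 11 + 4 = 15  holds
3) B + G = 4 + 11 = 15, not 13  fails
4) G = 11, B = 4; 11 > 4 (want ≤)  fails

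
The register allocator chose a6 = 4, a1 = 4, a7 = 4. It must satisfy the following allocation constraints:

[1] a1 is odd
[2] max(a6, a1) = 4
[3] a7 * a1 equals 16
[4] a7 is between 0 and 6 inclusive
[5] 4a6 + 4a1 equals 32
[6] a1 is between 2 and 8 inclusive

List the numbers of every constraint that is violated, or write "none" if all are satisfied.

Constraint 1 does not hold.

[1] a1 = 4 is even — fails.
[2] max(4, 4) = 4 — holds.
[3] a7 * a1 = 4 * 4 = 16 — holds.
[4] a7 = 4 lies in [0, 6] — holds.
[5] 4a6 + 4a1 = 4(4) + 4(4) = 32 — holds.
[6] a1 = 4 lies in [2, 8] — holds.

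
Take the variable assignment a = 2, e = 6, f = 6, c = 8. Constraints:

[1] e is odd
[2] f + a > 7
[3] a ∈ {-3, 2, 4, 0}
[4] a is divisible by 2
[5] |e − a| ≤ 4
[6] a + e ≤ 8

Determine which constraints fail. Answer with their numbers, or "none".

[1] e = 6 is even  no
[2] f + a = 6 + 2 = 8; 8 > 7  yes
[3] a = 2 is in {-3, 2, 4, 0}  yes
[4] 2 / 2 = 1, so 2 divides 2  yes
[5] |6 − 2| = 4; 4 ≤ 4  yes
[6] a + e = 2 + 6 = 8; 8 ≤ 8  yes

Constraint 1 does not hold.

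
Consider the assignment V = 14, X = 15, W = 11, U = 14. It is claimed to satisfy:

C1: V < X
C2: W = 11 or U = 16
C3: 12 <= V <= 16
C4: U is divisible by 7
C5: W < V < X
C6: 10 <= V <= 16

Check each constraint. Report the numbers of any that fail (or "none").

No violations.

C1: V = 14, X = 15; 14 < 15 — holds.
C2: W = 11 = 11 (first disjunct) — holds.
C3: V = 14 lies in [12, 16] — holds.
C4: 14 / 7 = 2, so 7 divides 14 — holds.
C5: values 11 < 14 < 15 — holds.
C6: V = 14 lies in [10, 16] — holds.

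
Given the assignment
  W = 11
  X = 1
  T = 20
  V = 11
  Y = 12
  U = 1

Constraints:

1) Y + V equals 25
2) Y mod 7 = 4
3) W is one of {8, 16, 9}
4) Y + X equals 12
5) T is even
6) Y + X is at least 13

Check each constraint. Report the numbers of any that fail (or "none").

1) Y + V = 12 + 11 = 23, not 25 — violated.
2) 12 mod 7 = 5, not 4 — violated.
3) W = 11 is not in {8, 16, 9} — violated.
4) Y + X = 12 + 1 = 13, not 12 — violated.
5) T = 20 is even — OK.
6) Y + X = 12 + 1 = 13; 13 ≥ 13 — OK.

Constraints 1, 2, 3, and 4 are violated.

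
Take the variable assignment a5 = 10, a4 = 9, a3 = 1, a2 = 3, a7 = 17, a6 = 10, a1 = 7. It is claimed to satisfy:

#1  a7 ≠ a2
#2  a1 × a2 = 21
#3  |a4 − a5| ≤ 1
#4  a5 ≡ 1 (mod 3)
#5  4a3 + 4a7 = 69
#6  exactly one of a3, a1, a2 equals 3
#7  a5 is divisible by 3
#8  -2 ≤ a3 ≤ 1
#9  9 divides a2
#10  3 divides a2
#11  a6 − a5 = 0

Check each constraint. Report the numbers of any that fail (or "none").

No — constraints 5, 7, 9 are not satisfied.

#1 a7 = 17, a2 = 3; distinct  ✔
#2 a1 × a2 = 7 × 3 = 21  ✔
#3 |9 − 10| = 1; 1 ≤ 1  ✔
#4 10 mod 3 = 1  ✔
#5 4a3 + 4a7 = 4(1) + 4(17) = 72, not 69  ✘
#6 a3=1, a1=7, a2=3; 1 of them equals 3  ✔
#7 10 = 3×3 + 1, so 3 does not divide 10  ✘
#8 a3 = 1 lies in [-2, 1]  ✔
#9 3 = 9×0 + 3, so 9 does not divide 3  ✘
#10 3 / 3 = 1, so 3 divides 3  ✔
#11 a6 − a5 = 10 − 10 = 0  ✔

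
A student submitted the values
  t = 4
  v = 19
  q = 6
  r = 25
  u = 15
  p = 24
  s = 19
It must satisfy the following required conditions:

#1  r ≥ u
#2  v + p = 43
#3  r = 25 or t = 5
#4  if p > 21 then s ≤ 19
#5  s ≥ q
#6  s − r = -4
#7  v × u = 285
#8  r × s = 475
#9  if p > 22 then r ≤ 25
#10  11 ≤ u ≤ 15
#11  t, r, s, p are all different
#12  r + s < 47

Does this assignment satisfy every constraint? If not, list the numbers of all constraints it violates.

Violated: 6.

#1 r = 25, u = 15; 25 ≥ 15  holds
#2 v + p = 19 + 24 = 43  holds
#3 r = 25 = 25 (first disjunct)  holds
#4 p = 24 > 21, so we need s ≤ 19; s = 19 ≤ 19  holds
#5 s = 19, q = 6; 19 ≥ 6  holds
#6 s − r = 19 − 25 = -6, not -4  fails
#7 v × u = 19 × 15 = 285  holds
#8 r × s = 25 × 19 = 475  holds
#9 p = 24 > 22, so we need r ≤ 25; r = 25 ≤ 25  holds
#10 u = 15 lies in [11, 15]  holds
#11 values 4, 25, 19, 24 are pairwise distinct  holds
#12 r + s = 25 + 19 = 44; 44 < 47  holds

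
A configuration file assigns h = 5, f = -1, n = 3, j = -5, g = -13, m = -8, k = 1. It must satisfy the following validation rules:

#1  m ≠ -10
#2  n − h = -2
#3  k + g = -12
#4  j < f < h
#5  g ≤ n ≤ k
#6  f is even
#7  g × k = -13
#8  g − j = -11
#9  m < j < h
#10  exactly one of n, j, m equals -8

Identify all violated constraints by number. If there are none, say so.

#1 m = -8, and -8 ≠ -10 — satisfied.
#2 n − h = 3 − 5 = -2 — satisfied.
#3 k + g = 1 + (-13) = -12 — satisfied.
#4 values -5 < -1 < 5 — satisfied.
#5 values -13, 3, 1; n = 3 is not ≤ k = 1 — violated.
#6 f = -1 is odd — violated.
#7 g × k = -13 × 1 = -13 — satisfied.
#8 g − j = -13 − (-5) = -8, not -11 — violated.
#9 values -8 < -5 < 5 — satisfied.
#10 n=3, j=-5, m=-8; 1 of them equals -8 — satisfied.

The assignment fails constraints 5, 6, and 8.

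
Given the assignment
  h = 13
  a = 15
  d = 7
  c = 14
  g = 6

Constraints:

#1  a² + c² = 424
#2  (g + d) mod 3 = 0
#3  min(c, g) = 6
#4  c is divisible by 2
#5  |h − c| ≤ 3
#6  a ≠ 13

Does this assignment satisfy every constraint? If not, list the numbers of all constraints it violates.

Constraints 1, 2 are violated.

#1 a² + c² = 15² + 14² = 225 + 196 = 421, not 424 — violated.
#2 g + d = 13; 13 mod 3 = 1, not 0 — violated.
#3 min(14, 6) = 6 — OK.
#4 14 / 2 = 7, so 2 divides 14 — OK.
#5 |13 − 14| = 1; 1 ≤ 3 — OK.
#6 a = 15, and 15 ≠ 13 — OK.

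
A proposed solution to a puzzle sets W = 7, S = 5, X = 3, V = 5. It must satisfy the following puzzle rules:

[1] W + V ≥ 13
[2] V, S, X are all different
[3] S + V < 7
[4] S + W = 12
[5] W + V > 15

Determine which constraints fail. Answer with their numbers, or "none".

[1] W + V = 7 + 5 = 12; 12 < 13, bound 13 not met — does not hold.
[2] V = S = 5, not all different — does not hold.
[3] S + V = 5 + 5 = 10; 10 ≥ 7, bound 7 not met — does not hold.
[4] S + W = 5 + 7 = 12 — holds.
[5] W + V = 7 + 5 = 12; 12 ≤ 15, bound 15 not met — does not hold.

Constraints 1, 2, 3, 5 are violated.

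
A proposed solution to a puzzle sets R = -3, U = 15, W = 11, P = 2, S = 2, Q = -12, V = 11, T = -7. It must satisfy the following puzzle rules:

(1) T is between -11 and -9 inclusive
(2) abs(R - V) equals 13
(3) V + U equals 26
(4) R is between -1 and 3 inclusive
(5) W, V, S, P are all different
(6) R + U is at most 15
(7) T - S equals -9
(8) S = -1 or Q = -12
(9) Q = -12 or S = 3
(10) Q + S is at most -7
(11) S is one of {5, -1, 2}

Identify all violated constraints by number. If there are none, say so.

(1) T = -7 is outside [-11, -9]  FAIL
(2) abs(-3 - 11) = 14, not 13  FAIL
(3) V + U = 11 + 15 = 26  OK
(4) R = -3 is outside [-1, 3]  FAIL
(5) W = V = 11, not all different  FAIL
(6) R + U = -3 + 15 = 12; 12 ≤ 15  OK
(7) T - S = -7 - 2 = -9  OK
(8) S = 2 ≠ -1, but Q = -12 = -12 (second disjunct)  OK
(9) Q = -12 = -12 (first disjunct)  OK
(10) Q + S = -12 + 2 = -10; -10 ≤ -7  OK
(11) S = 2 is in {5, -1, 2}  OK

Violated: 1, 2, 4, and 5.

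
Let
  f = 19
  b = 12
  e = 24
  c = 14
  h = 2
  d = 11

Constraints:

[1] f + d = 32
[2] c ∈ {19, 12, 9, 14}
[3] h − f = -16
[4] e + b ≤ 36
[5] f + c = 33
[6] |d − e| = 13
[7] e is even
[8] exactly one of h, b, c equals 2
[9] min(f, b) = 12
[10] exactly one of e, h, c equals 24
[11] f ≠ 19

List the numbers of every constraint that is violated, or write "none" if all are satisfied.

Constraints 1, 3, and 11 are violated.

[1] f + d = 19 + 11 = 30, not 32 — violated.
[2] c = 14 is in {19, 12, 9, 14} — satisfied.
[3] h − f = 2 − 19 = -17, not -16 — violated.
[4] e + b = 24 + 12 = 36; 36 ≤ 36 — satisfied.
[5] f + c = 19 + 14 = 33 — satisfied.
[6] |11 − 24| = 13 — satisfied.
[7] e = 24 is even — satisfied.
[8] h=2, b=12, c=14; 1 of them equals 2 — satisfied.
[9] min(19, 12) = 12 — satisfied.
[10] e=24, h=2, c=14; 1 of them equals 24 — satisfied.
[11] f = 19, but 19 is required to differ — violated.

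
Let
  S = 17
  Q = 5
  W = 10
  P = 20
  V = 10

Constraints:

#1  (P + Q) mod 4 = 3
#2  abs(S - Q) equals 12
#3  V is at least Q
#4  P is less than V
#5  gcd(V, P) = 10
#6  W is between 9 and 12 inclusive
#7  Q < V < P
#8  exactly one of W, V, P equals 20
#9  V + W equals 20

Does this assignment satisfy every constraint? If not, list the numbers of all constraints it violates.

Constraints 1 and 4 are violated.

#1 P + Q = 25; 25 mod 4 = 1, not 3 — fails.
#2 abs(17 - 5) = 12 — holds.
#3 V = 10, Q = 5; 10 ≥ 5 — holds.
#4 P = 20, V = 10; 20 ≥ 10 (want <) — fails.
#5 gcd(10, 20) = 10 — holds.
#6 W = 10 lies in [9, 12] — holds.
#7 values 5 < 10 < 20 — holds.
#8 W=10, V=10, P=20; 1 of them equals 20 — holds.
#9 V + W = 10 + 10 = 20 — holds.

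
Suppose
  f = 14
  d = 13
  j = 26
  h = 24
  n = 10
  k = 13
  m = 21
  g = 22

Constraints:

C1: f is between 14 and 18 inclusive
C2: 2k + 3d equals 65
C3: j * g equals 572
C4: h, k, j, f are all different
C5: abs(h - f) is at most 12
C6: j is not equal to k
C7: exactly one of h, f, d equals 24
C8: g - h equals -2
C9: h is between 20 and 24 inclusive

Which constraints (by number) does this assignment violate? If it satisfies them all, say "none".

None — every constraint holds.

C1: f = 14 lies in [14, 18]  yes
C2: 2k + 3d = 2(13) + 3(13) = 65  yes
C3: j * g = 26 * 22 = 572  yes
C4: values 24, 13, 26, 14 are pairwise distinct  yes
C5: abs(24 - 14) = 10; 10 ≤ 12  yes
C6: j = 26, k = 13; distinct  yes
C7: h=24, f=14, d=13; 1 of them equals 24  yes
C8: g - h = 22 - 24 = -2  yes
C9: h = 24 lies in [20, 24]  yes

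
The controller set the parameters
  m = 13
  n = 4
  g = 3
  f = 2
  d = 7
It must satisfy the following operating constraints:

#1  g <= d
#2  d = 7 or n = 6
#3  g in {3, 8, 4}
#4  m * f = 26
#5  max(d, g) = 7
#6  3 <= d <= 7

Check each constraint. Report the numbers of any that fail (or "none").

#1 g = 3, d = 7; 3 ≤ 7  yes
#2 d = 7 = 7 (first disjunct)  yes
#3 g = 3 is in {3, 8, 4}  yes
#4 m * f = 13 * 2 = 26  yes
#5 max(7, 3) = 7  yes
#6 d = 7 lies in [3, 7]  yes

None — every constraint holds.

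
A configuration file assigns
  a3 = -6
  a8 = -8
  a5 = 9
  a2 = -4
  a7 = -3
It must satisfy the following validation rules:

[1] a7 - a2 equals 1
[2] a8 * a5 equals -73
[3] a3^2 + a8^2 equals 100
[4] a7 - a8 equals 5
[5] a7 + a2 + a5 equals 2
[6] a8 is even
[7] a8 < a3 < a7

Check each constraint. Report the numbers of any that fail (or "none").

No — constraint 2 is not satisfied.

[1] a7 - a2 = -3 - (-4) = 1 — satisfied.
[2] a8 * a5 = -8 * 9 = -72, not -73 — violated.
[3] a3^2 + a8^2 = (-6)^2 + (-8)^2 = 36 + 64 = 100 — satisfied.
[4] a7 - a8 = -3 - (-8) = 5 — satisfied.
[5] a7 + a2 + a5 = -3 + (-4) + 9 = 2 — satisfied.
[6] a8 = -8 is even — satisfied.
[7] values -8 < -6 < -3 — satisfied.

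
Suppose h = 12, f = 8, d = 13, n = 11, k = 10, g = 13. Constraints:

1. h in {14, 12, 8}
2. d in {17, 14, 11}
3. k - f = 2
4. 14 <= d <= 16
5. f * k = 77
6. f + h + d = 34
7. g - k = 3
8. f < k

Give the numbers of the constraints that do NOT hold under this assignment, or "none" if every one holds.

1. h = 12 is in {14, 12, 8} — holds.
2. d = 13 is not in {17, 14, 11} — fails.
3. k - f = 10 - 8 = 2 — holds.
4. d = 13 is outside [14, 16] — fails.
5. f * k = 8 * 10 = 80, not 77 — fails.
6. f + h + d = 8 + 12 + 13 = 33, not 34 — fails.
7. g - k = 13 - 10 = 3 — holds.
8. f = 8, k = 10; 8 < 10 — holds.

Violated: 2, 4, 5, 6.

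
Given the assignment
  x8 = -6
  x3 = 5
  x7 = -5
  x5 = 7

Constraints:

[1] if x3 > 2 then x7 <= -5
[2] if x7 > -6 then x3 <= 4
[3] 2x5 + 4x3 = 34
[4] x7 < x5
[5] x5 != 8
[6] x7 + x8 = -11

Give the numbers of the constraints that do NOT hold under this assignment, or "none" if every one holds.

Violated: 2.

[1] x3 = 5 > 2, so we need x7 ≤ -5; x7 = -5 ≤ -5 — satisfied.
[2] x7 = -5 > -6, so we need x3 ≤ 4; but x3 = 5 > 4 — violated.
[3] 2x5 + 4x3 = 2(7) + 4(5) = 34 — satisfied.
[4] x7 = -5, x5 = 7; -5 < 7 — satisfied.
[5] x5 = 7, and 7 ≠ 8 — satisfied.
[6] x7 + x8 = -5 + (-6) = -11 — satisfied.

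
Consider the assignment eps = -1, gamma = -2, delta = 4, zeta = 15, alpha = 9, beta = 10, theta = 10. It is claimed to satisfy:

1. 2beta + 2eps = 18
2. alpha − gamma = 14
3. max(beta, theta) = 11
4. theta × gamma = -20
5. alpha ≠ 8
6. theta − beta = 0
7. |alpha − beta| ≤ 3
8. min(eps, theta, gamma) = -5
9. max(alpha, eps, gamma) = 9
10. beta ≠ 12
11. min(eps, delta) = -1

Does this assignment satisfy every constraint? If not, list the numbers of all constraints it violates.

The assignment fails constraints 2, 3, and 8.

1. 2beta + 2eps = 2(10) + 2(-1) = 18  holds
2. alpha − gamma = 9 − (-2) = 11, not 14  fails
3. max(10, 10) = 10, not 11  fails
4. theta × gamma = 10 × (-2) = -20  holds
5. alpha = 9, and 9 ≠ 8  holds
6. theta − beta = 10 − 10 = 0  holds
7. |9 − 10| = 1; 1 ≤ 3  holds
8. min(-1, 10, -2) = -2, not -5  fails
9. max(9, -1, -2) = 9  holds
10. beta = 10, and 10 ≠ 12  holds
11. min(-1, 4) = -1  holds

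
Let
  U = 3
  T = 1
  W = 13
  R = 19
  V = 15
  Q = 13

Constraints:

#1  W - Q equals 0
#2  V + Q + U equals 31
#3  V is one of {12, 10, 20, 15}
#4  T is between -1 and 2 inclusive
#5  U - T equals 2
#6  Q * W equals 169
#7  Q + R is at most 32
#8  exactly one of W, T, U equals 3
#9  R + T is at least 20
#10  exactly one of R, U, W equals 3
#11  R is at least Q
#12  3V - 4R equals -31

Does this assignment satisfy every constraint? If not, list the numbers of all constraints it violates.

#1 W - Q = 13 - 13 = 0  yes
#2 V + Q + U = 15 + 13 + 3 = 31  yes
#3 V = 15 is in {12, 10, 20, 15}  yes
#4 T = 1 lies in [-1, 2]  yes
#5 U - T = 3 - 1 = 2  yes
#6 Q * W = 13 * 13 = 169  yes
#7 Q + R = 13 + 19 = 32; 32 ≤ 32  yes
#8 W=13, T=1, U=3; 1 of them equals 3  yes
#9 R + T = 19 + 1 = 20; 20 ≥ 20  yes
#10 R=19, U=3, W=13; 1 of them equals 3  yes
#11 R = 19, Q = 13; 19 ≥ 13  yes
#12 3V - 4R = 3(15) - 4(19) = -31  yes

Yes — all constraints hold.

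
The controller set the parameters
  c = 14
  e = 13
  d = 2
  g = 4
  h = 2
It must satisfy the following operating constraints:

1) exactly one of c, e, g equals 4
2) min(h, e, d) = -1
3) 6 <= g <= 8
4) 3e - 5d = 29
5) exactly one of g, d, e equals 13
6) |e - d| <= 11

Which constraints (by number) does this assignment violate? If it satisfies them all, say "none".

1) c=14, e=13, g=4; 1 of them equals 4 — OK.
2) min(2, 13, 2) = 2, not -1 — violated.
3) g = 4 is outside [6, 8] — violated.
4) 3e - 5d = 3(13) - 5(2) = 29 — OK.
5) g=4, d=2, e=13; 1 of them equals 13 — OK.
6) |13 - 2| = 11; 11 ≤ 11 — OK.

No — constraints 2 and 3 are not satisfied.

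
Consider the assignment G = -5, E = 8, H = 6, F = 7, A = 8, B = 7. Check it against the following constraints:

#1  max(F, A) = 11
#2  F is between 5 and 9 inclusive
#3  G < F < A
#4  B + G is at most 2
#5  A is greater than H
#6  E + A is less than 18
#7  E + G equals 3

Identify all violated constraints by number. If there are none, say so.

Constraint 1 does not hold.

#1 max(7, 8) = 8, not 11  false
#2 F = 7 lies in [5, 9]  true
#3 values -5 < 7 < 8  true
#4 B + G = 7 + (-5) = 2; 2 ≤ 2  true
#5 A = 8, H = 6; 8 > 6  true
#6 E + A = 8 + 8 = 16; 16 < 18  true
#7 E + G = 8 + (-5) = 3  true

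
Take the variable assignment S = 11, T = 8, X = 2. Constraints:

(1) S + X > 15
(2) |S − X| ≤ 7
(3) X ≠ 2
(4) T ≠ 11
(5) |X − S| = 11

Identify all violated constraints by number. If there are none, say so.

Violated: 1, 2, 3, 5.

(1) S + X = 11 + 2 = 13; 13 ≤ 15, bound 15 not met  ✘
(2) |11 − 2| = 9; 9 > 7, exceeds bound 7  ✘
(3) X = 2, but 2 is required to differ  ✘
(4) T = 8, and 8 ≠ 11  ✔
(5) |2 − 11| = 9, not 11  ✘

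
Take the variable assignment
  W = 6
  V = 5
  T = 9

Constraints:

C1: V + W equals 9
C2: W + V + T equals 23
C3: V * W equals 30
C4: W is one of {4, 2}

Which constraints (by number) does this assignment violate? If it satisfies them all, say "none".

C1: V + W = 5 + 6 = 11, not 9 — fails.
C2: W + V + T = 6 + 5 + 9 = 20, not 23 — fails.
C3: V * W = 5 * 6 = 30 — holds.
C4: W = 6 is not in {4, 2} — fails.

No — constraints 1, 2, and 4 are not satisfied.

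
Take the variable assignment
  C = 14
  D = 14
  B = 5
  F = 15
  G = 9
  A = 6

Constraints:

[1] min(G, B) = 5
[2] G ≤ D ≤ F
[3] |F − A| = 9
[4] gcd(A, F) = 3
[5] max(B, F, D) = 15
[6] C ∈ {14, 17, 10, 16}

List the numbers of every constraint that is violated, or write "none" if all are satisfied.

Yes — all constraints hold.

[1] min(9, 5) = 5 — satisfied.
[2] values 9 ≤ 14 ≤ 15 — satisfied.
[3] |15 − 6| = 9 — satisfied.
[4] gcd(6, 15) = 3 — satisfied.
[5] max(5, 15, 14) = 15 — satisfied.
[6] C = 14 is in {14, 17, 10, 16} — satisfied.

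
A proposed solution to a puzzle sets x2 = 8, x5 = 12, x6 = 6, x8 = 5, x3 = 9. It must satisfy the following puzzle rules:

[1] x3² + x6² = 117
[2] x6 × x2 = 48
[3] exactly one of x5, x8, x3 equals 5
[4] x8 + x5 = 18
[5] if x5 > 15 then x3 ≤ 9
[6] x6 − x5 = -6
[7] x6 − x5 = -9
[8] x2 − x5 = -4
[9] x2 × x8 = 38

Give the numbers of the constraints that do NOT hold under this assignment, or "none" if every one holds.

Constraints 4, 7, and 9 are violated.

[1] x3² + x6² = 9² + 6² = 81 + 36 = 117 — holds.
[2] x6 × x2 = 6 × 8 = 48 — holds.
[3] x5=12, x8=5, x3=9; 1 of them equals 5 — holds.
[4] x8 + x5 = 5 + 12 = 17, not 18 — fails.
[5] x5 = 12, not > 15; antecedent false, conditional vacuously true — holds.
[6] x6 − x5 = 6 − 12 = -6 — holds.
[7] x6 − x5 = 6 − 12 = -6, not -9 — fails.
[8] x2 − x5 = 8 − 12 = -4 — holds.
[9] x2 × x8 = 8 × 5 = 40, not 38 — fails.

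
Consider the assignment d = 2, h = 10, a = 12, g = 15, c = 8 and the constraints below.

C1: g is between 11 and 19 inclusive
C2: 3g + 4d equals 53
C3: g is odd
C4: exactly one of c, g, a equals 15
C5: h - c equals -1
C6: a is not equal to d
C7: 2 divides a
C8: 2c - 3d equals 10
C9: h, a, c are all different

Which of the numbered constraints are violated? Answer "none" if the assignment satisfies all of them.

Constraint 5 is violated.

C1: g = 15 lies in [11, 19] — satisfied.
C2: 3g + 4d = 3(15) + 4(2) = 53 — satisfied.
C3: g = 15 is odd — satisfied.
C4: c=8, g=15, a=12; 1 of them equals 15 — satisfied.
C5: h - c = 10 - 8 = 2, not -1 — violated.
C6: a = 12, d = 2; distinct — satisfied.
C7: 12 / 2 = 6, so 2 divides 12 — satisfied.
C8: 2c - 3d = 2(8) - 3(2) = 10 — satisfied.
C9: values 10, 12, 8 are pairwise distinct — satisfied.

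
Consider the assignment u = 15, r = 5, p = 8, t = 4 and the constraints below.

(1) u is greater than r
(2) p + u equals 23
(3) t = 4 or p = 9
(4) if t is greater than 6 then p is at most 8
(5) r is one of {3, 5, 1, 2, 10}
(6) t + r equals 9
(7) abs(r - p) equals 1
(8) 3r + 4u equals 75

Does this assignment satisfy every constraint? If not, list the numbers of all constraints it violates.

(1) u = 15, r = 5; 15 > 5 — satisfied.
(2) p + u = 8 + 15 = 23 — satisfied.
(3) t = 4 = 4 (first disjunct) — satisfied.
(4) t = 4, not > 6; antecedent false, conditional vacuously true — satisfied.
(5) r = 5 is in {3, 5, 1, 2, 10} — satisfied.
(6) t + r = 4 + 5 = 9 — satisfied.
(7) abs(5 - 8) = 3, not 1 — violated.
(8) 3r + 4u = 3(5) + 4(15) = 75 — satisfied.

The assignment fails constraint 7.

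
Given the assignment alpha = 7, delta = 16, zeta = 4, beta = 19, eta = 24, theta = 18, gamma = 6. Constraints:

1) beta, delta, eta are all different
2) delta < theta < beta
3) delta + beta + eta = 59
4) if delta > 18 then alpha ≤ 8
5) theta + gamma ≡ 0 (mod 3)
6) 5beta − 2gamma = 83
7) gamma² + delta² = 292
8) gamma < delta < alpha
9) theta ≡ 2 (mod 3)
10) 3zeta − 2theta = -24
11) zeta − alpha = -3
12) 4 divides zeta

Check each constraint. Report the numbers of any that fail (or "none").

1) values 19, 16, 24 are pairwise distinct — satisfied.
2) values 16 < 18 < 19 — satisfied.
3) delta + beta + eta = 16 + 19 + 24 = 59 — satisfied.
4) delta = 16, not > 18; antecedent false, conditional vacuously true — satisfied.
5) theta + gamma = 24; 24 mod 3 = 0 — satisfied.
6) 5beta − 2gamma = 5(19) − 2(6) = 83 — satisfied.
7) gamma² + delta² = 6² + 16² = 36 + 256 = 292 — satisfied.
8) values 6, 16, 7; delta = 16 is not < alpha = 7 — violated.
9) 18 mod 3 = 0, not 2 — violated.
10) 3zeta − 2theta = 3(4) − 2(18) = -24 — satisfied.
11) zeta − alpha = 4 − 7 = -3 — satisfied.
12) 4 / 4 = 1, so 4 divides 4 — satisfied.

The assignment fails constraints 8, 9.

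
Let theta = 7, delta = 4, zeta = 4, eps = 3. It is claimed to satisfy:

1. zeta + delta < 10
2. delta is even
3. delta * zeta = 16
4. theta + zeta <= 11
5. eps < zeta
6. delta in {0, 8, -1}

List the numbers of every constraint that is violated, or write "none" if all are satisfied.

1. zeta + delta = 4 + 4 = 8; 8 < 10 — satisfied.
2. delta = 4 is even — satisfied.
3. delta * zeta = 4 * 4 = 16 — satisfied.
4. theta + zeta = 7 + 4 = 11; 11 ≤ 11 — satisfied.
5. eps = 3, zeta = 4; 3 < 4 — satisfied.
6. delta = 4 is not in {0, 8, -1} — violated.

No — constraint 6 is not satisfied.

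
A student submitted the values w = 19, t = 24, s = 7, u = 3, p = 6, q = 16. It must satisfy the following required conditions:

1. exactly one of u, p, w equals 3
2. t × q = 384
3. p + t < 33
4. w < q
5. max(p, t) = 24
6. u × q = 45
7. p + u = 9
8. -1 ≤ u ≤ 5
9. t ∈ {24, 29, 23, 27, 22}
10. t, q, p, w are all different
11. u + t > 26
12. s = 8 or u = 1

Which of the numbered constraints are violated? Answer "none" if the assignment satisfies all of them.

Violated: 4, 6, and 12.

1. u=3, p=6, w=19; 1 of them equals 3  holds
2. t × q = 24 × 16 = 384  holds
3. p + t = 6 + 24 = 30; 30 < 33  holds
4. w = 19, q = 16; 19 ≥ 16 (want <)  fails
5. max(6, 24) = 24  holds
6. u × q = 3 × 16 = 48, not 45  fails
7. p + u = 6 + 3 = 9  holds
8. u = 3 lies in [-1, 5]  holds
9. t = 24 is in {24, 29, 23, 27, 22}  holds
10. values 24, 16, 6, 19 are pairwise distinct  holds
11. u + t = 3 + 24 = 27; 27 > 26  holds
12. s = 7 ≠ 8 and u = 3 ≠ 1; both disjuncts false  fails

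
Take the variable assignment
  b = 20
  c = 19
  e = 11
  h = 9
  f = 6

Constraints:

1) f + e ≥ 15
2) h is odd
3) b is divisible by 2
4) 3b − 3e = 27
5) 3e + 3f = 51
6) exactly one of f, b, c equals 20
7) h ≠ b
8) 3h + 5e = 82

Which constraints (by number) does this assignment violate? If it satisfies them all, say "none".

1) f + e = 6 + 11 = 17; 17 ≥ 15  holds
2) h = 9 is odd  holds
3) 20 / 2 = 10, so 2 divides 20  holds
4) 3b − 3e = 3(20) − 3(11) = 27  holds
5) 3e + 3f = 3(11) + 3(6) = 51  holds
6) f=6, b=20, c=19; 1 of them equals 20  holds
7) h = 9, b = 20; distinct  holds
8) 3h + 5e = 3(9) + 5(11) = 82  holds

The assignment satisfies every constraint.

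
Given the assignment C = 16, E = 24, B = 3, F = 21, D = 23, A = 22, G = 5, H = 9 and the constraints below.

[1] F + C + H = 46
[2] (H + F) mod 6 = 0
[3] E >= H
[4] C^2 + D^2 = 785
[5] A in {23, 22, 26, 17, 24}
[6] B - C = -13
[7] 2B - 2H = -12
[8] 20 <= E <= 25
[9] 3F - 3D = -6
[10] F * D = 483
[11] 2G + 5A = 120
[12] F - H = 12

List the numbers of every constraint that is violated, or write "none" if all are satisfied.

The assignment satisfies every constraint.

[1] F + C + H = 21 + 16 + 9 = 46 — satisfied.
[2] H + F = 30; 30 mod 6 = 0 — satisfied.
[3] E = 24, H = 9; 24 ≥ 9 — satisfied.
[4] C^2 + D^2 = 16^2 + 23^2 = 256 + 529 = 785 — satisfied.
[5] A = 22 is in {23, 22, 26, 17, 24} — satisfied.
[6] B - C = 3 - 16 = -13 — satisfied.
[7] 2B - 2H = 2(3) - 2(9) = -12 — satisfied.
[8] E = 24 lies in [20, 25] — satisfied.
[9] 3F - 3D = 3(21) - 3(23) = -6 — satisfied.
[10] F * D = 21 * 23 = 483 — satisfied.
[11] 2G + 5A = 2(5) + 5(22) = 120 — satisfied.
[12] F - H = 21 - 9 = 12 — satisfied.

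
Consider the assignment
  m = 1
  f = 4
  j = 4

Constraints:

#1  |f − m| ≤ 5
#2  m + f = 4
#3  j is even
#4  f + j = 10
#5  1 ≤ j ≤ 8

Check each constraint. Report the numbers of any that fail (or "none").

Violated: 2 and 4.

#1 |4 − 1| = 3; 3 ≤ 5  true
#2 m + f = 1 + 4 = 5, not 4  false
#3 j = 4 is even  true
#4 f + j = 4 + 4 = 8, not 10  false
#5 j = 4 lies in [1, 8]  true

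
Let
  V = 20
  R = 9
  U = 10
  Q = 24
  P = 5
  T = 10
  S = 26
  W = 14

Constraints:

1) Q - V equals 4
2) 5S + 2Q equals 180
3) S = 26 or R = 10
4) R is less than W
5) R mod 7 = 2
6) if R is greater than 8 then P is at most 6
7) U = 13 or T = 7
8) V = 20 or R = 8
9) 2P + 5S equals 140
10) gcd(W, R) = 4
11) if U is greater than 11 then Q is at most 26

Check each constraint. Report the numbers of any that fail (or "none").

1) Q - V = 24 - 20 = 4 — holds.
2) 5S + 2Q = 5(26) + 2(24) = 178, not 180 — fails.
3) S = 26 = 26 (first disjunct) — holds.
4) R = 9, W = 14; 9 < 14 — holds.
5) 9 mod 7 = 2 — holds.
6) R = 9 > 8, so we need P ≤ 6; P = 5 ≤ 6 — holds.
7) U = 10 ≠ 13 and T = 10 ≠ 7; both disjuncts false — fails.
8) V = 20 = 20 (first disjunct) — holds.
9) 2P + 5S = 2(5) + 5(26) = 140 — holds.
10) gcd(14, 9) = 1, not 4 — fails.
11) U = 10, not > 11; antecedent false, conditional vacuously true — holds.

Constraints 2, 7, and 10 do not hold.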